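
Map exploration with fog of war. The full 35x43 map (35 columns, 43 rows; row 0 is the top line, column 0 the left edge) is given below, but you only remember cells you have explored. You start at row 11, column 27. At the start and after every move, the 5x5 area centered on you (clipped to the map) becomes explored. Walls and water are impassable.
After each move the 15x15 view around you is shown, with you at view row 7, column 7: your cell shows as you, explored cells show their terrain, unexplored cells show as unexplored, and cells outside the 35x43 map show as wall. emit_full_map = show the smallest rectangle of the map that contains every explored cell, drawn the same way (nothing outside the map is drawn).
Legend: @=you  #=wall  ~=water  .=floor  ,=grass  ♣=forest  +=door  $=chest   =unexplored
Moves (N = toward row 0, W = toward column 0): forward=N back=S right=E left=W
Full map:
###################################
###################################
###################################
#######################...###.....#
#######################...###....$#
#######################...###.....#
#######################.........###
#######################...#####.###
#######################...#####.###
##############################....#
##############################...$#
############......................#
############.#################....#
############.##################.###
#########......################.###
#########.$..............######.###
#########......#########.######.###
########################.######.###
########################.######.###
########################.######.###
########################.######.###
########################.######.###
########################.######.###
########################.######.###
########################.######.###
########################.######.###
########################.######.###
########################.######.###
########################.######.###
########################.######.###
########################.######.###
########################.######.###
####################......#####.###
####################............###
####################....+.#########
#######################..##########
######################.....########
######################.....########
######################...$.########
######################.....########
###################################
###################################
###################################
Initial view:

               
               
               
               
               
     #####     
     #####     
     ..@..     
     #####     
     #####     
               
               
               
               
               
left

               
               
               
               
               
     ######    
     ######    
     ..@...    
     ######    
     ######    
               
               
               
               
               

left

               
               
               
               
               
     #######   
     #######   
     ..@....   
     #######   
     #######   
               
               
               
               
               

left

               
               
               
               
               
     ########  
     ########  
     ..@.....  
     ########  
     ########  
               
               
               
               
               

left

               
               
               
               
               
     ######### 
     ######### 
     ..@...... 
     ######### 
     ######### 
               
               
               
               
               

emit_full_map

#########
#########
..@......
#########
#########

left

               
               
               
               
               
     ##########
     ##########
     ..@.......
     ##########
     ##########
               
               
               
               
               

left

               
               
               
               
               
     ##########
     ##########
     ..@.......
     ##########
     ##########
               
               
               
               
               


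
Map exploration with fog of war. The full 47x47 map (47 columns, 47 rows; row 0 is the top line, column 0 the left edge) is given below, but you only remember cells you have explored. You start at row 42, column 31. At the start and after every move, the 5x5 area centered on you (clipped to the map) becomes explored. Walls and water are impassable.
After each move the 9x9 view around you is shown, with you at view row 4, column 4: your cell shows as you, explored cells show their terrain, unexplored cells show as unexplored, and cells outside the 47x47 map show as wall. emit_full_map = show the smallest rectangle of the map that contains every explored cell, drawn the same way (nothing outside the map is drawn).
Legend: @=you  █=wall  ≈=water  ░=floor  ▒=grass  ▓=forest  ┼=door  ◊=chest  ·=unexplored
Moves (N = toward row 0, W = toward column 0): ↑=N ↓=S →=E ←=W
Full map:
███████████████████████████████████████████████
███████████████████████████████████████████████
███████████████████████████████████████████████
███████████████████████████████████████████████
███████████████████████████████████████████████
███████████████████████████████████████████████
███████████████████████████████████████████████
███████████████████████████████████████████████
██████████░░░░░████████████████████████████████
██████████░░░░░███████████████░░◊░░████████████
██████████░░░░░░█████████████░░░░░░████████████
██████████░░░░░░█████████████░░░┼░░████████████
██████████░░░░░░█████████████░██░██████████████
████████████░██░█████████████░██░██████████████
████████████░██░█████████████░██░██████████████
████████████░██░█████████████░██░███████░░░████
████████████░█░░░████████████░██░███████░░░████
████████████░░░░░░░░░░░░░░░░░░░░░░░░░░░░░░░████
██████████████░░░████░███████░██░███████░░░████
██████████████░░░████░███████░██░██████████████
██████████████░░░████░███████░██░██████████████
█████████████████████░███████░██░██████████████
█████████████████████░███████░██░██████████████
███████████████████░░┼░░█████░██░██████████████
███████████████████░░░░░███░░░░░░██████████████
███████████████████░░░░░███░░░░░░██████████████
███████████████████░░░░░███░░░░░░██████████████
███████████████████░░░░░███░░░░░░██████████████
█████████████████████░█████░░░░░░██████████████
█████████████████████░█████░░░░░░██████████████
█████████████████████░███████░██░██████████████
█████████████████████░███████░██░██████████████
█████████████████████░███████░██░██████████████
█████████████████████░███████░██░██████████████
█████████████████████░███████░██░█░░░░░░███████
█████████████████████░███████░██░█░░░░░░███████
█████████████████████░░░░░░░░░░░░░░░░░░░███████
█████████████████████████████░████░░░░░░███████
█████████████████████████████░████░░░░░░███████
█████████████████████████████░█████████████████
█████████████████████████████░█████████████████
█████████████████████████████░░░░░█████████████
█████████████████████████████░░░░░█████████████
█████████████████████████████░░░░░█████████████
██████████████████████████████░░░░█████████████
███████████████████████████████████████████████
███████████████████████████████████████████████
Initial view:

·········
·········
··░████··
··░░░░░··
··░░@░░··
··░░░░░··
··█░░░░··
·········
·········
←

·········
·········
··█░████·
··█░░░░░·
··█░@░░░·
··█░░░░░·
··██░░░░·
·········
·········

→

·········
·········
·█░████··
·█░░░░░··
·█░░@░░··
·█░░░░░··
·██░░░░··
·········
·········

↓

·········
·█░████··
·█░░░░░··
·█░░░░░··
·█░░@░░··
·██░░░░··
··█████··
·········
█████████

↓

·█░████··
·█░░░░░··
·█░░░░░··
·█░░░░░··
·██░@░░··
··█████··
··█████··
█████████
█████████

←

··█░████·
··█░░░░░·
··█░░░░░·
··█░░░░░·
··██@░░░·
··██████·
··██████·
█████████
█████████

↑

·········
··█░████·
··█░░░░░·
··█░░░░░·
··█░@░░░·
··██░░░░·
··██████·
··██████·
█████████

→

·········
·█░████··
·█░░░░░··
·█░░░░░··
·█░░@░░··
·██░░░░··
·██████··
·██████··
█████████

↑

·········
·········
·█░████··
·█░░░░░··
·█░░@░░··
·█░░░░░··
·██░░░░··
·██████··
·██████··

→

·········
·········
█░█████··
█░░░░░█··
█░░░@░█··
█░░░░░█··
██░░░░█··
██████···
██████···

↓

·········
█░█████··
█░░░░░█··
█░░░░░█··
█░░░@░█··
██░░░░█··
███████··
██████···
█████████

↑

·········
·········
█░█████··
█░░░░░█··
█░░░@░█··
█░░░░░█··
██░░░░█··
███████··
██████···

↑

·········
·········
··█████··
█░█████··
█░░░@░█··
█░░░░░█··
█░░░░░█··
██░░░░█··
███████··

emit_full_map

··█████
█░█████
█░░░@░█
█░░░░░█
█░░░░░█
██░░░░█
███████
██████·

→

·········
·········
·██████··
░██████··
░░░░@██··
░░░░░██··
░░░░░██··
█░░░░█···
██████···

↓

·········
·██████··
░██████··
░░░░░██··
░░░░@██··
░░░░░██··
█░░░░██··
██████···
█████····

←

·········
··██████·
█░██████·
█░░░░░██·
█░░░@░██·
█░░░░░██·
██░░░░██·
███████··
██████···

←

·········
···██████
·█░██████
·█░░░░░██
·█░░@░░██
·█░░░░░██
·██░░░░██
·███████·
·██████··

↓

···██████
·█░██████
·█░░░░░██
·█░░░░░██
·█░░@░░██
·██░░░░██
·███████·
·██████··
█████████

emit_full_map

··██████
█░██████
█░░░░░██
█░░░░░██
█░░@░░██
██░░░░██
███████·
██████··

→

··██████·
█░██████·
█░░░░░██·
█░░░░░██·
█░░░@░██·
██░░░░██·
███████··
██████···
█████████

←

···██████
·█░██████
·█░░░░░██
·█░░░░░██
·█░░@░░██
·██░░░░██
·███████·
·██████··
█████████

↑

·········
···██████
·█░██████
·█░░░░░██
·█░░@░░██
·█░░░░░██
·██░░░░██
·███████·
·██████··

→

·········
··██████·
█░██████·
█░░░░░██·
█░░░@░██·
█░░░░░██·
██░░░░██·
███████··
██████···

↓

··██████·
█░██████·
█░░░░░██·
█░░░░░██·
█░░░@░██·
██░░░░██·
███████··
██████···
█████████

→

·██████··
░██████··
░░░░░██··
░░░░░██··
░░░░@██··
█░░░░██··
███████··
█████····
█████████

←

··██████·
█░██████·
█░░░░░██·
█░░░░░██·
█░░░@░██·
██░░░░██·
████████·
██████···
█████████

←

···██████
·█░██████
·█░░░░░██
·█░░░░░██
·█░░@░░██
·██░░░░██
·████████
·██████··
█████████

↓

·█░██████
·█░░░░░██
·█░░░░░██
·█░░░░░██
·██░@░░██
·████████
·██████··
█████████
█████████

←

··█░█████
··█░░░░░█
··█░░░░░█
··█░░░░░█
··██@░░░█
··███████
··██████·
█████████
█████████

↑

····█████
··█░█████
··█░░░░░█
··█░░░░░█
··█░@░░░█
··██░░░░█
··███████
··██████·
█████████

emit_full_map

··██████
█░██████
█░░░░░██
█░░░░░██
█░@░░░██
██░░░░██
████████
██████··

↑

·········
····█████
··█░█████
··█░░░░░█
··█░@░░░█
··█░░░░░█
··██░░░░█
··███████
··██████·

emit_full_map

··██████
█░██████
█░░░░░██
█░@░░░██
█░░░░░██
██░░░░██
████████
██████··


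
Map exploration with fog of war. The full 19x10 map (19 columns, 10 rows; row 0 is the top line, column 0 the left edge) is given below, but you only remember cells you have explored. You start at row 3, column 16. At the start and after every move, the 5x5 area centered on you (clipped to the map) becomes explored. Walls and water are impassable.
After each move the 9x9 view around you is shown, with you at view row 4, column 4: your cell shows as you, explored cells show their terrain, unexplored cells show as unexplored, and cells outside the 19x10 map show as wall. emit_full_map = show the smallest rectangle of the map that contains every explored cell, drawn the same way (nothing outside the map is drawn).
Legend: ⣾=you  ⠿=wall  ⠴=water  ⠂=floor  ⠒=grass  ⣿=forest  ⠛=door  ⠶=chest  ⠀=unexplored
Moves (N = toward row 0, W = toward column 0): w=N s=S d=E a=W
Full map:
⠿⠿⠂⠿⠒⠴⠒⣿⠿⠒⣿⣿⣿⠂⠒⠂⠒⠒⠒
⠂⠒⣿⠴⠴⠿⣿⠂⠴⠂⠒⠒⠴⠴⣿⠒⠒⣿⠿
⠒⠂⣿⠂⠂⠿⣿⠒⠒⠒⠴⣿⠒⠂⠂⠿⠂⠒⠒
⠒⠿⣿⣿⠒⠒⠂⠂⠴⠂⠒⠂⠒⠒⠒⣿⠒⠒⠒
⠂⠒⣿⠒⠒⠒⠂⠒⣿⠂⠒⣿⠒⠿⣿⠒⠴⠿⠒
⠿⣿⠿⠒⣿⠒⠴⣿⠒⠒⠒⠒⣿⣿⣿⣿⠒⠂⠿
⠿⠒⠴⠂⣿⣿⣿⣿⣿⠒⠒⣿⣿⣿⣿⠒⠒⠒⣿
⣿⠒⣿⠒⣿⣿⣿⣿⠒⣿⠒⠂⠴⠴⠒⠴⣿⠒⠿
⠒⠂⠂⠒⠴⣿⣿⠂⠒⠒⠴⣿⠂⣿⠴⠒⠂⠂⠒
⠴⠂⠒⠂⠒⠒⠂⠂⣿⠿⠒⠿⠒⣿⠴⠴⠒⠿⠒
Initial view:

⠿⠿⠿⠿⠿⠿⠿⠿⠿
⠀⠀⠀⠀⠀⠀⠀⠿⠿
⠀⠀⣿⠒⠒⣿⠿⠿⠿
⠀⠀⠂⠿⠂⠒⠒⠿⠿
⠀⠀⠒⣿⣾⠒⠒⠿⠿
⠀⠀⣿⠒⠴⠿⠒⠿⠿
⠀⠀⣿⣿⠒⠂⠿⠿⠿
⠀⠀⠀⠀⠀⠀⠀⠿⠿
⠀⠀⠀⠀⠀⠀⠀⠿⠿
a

⠿⠿⠿⠿⠿⠿⠿⠿⠿
⠀⠀⠀⠀⠀⠀⠀⠀⠿
⠀⠀⠴⣿⠒⠒⣿⠿⠿
⠀⠀⠂⠂⠿⠂⠒⠒⠿
⠀⠀⠒⠒⣾⠒⠒⠒⠿
⠀⠀⠿⣿⠒⠴⠿⠒⠿
⠀⠀⣿⣿⣿⠒⠂⠿⠿
⠀⠀⠀⠀⠀⠀⠀⠀⠿
⠀⠀⠀⠀⠀⠀⠀⠀⠿

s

⠀⠀⠀⠀⠀⠀⠀⠀⠿
⠀⠀⠴⣿⠒⠒⣿⠿⠿
⠀⠀⠂⠂⠿⠂⠒⠒⠿
⠀⠀⠒⠒⣿⠒⠒⠒⠿
⠀⠀⠿⣿⣾⠴⠿⠒⠿
⠀⠀⣿⣿⣿⠒⠂⠿⠿
⠀⠀⣿⣿⠒⠒⠒⠀⠿
⠀⠀⠀⠀⠀⠀⠀⠀⠿
⠀⠀⠀⠀⠀⠀⠀⠀⠿

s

⠀⠀⠴⣿⠒⠒⣿⠿⠿
⠀⠀⠂⠂⠿⠂⠒⠒⠿
⠀⠀⠒⠒⣿⠒⠒⠒⠿
⠀⠀⠿⣿⠒⠴⠿⠒⠿
⠀⠀⣿⣿⣾⠒⠂⠿⠿
⠀⠀⣿⣿⠒⠒⠒⠀⠿
⠀⠀⠴⠒⠴⣿⠒⠀⠿
⠀⠀⠀⠀⠀⠀⠀⠀⠿
⠀⠀⠀⠀⠀⠀⠀⠀⠿

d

⠀⠴⣿⠒⠒⣿⠿⠿⠿
⠀⠂⠂⠿⠂⠒⠒⠿⠿
⠀⠒⠒⣿⠒⠒⠒⠿⠿
⠀⠿⣿⠒⠴⠿⠒⠿⠿
⠀⣿⣿⣿⣾⠂⠿⠿⠿
⠀⣿⣿⠒⠒⠒⣿⠿⠿
⠀⠴⠒⠴⣿⠒⠿⠿⠿
⠀⠀⠀⠀⠀⠀⠀⠿⠿
⠀⠀⠀⠀⠀⠀⠀⠿⠿

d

⠴⣿⠒⠒⣿⠿⠿⠿⠿
⠂⠂⠿⠂⠒⠒⠿⠿⠿
⠒⠒⣿⠒⠒⠒⠿⠿⠿
⠿⣿⠒⠴⠿⠒⠿⠿⠿
⣿⣿⣿⠒⣾⠿⠿⠿⠿
⣿⣿⠒⠒⠒⣿⠿⠿⠿
⠴⠒⠴⣿⠒⠿⠿⠿⠿
⠀⠀⠀⠀⠀⠀⠿⠿⠿
⠀⠀⠀⠀⠀⠀⠿⠿⠿

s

⠂⠂⠿⠂⠒⠒⠿⠿⠿
⠒⠒⣿⠒⠒⠒⠿⠿⠿
⠿⣿⠒⠴⠿⠒⠿⠿⠿
⣿⣿⣿⠒⠂⠿⠿⠿⠿
⣿⣿⠒⠒⣾⣿⠿⠿⠿
⠴⠒⠴⣿⠒⠿⠿⠿⠿
⠀⠀⠒⠂⠂⠒⠿⠿⠿
⠀⠀⠀⠀⠀⠀⠿⠿⠿
⠿⠿⠿⠿⠿⠿⠿⠿⠿

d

⠂⠿⠂⠒⠒⠿⠿⠿⠿
⠒⣿⠒⠒⠒⠿⠿⠿⠿
⣿⠒⠴⠿⠒⠿⠿⠿⠿
⣿⣿⠒⠂⠿⠿⠿⠿⠿
⣿⠒⠒⠒⣾⠿⠿⠿⠿
⠒⠴⣿⠒⠿⠿⠿⠿⠿
⠀⠒⠂⠂⠒⠿⠿⠿⠿
⠀⠀⠀⠀⠀⠿⠿⠿⠿
⠿⠿⠿⠿⠿⠿⠿⠿⠿

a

⠂⠂⠿⠂⠒⠒⠿⠿⠿
⠒⠒⣿⠒⠒⠒⠿⠿⠿
⠿⣿⠒⠴⠿⠒⠿⠿⠿
⣿⣿⣿⠒⠂⠿⠿⠿⠿
⣿⣿⠒⠒⣾⣿⠿⠿⠿
⠴⠒⠴⣿⠒⠿⠿⠿⠿
⠀⠀⠒⠂⠂⠒⠿⠿⠿
⠀⠀⠀⠀⠀⠀⠿⠿⠿
⠿⠿⠿⠿⠿⠿⠿⠿⠿

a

⠀⠂⠂⠿⠂⠒⠒⠿⠿
⠀⠒⠒⣿⠒⠒⠒⠿⠿
⠀⠿⣿⠒⠴⠿⠒⠿⠿
⠀⣿⣿⣿⠒⠂⠿⠿⠿
⠀⣿⣿⠒⣾⠒⣿⠿⠿
⠀⠴⠒⠴⣿⠒⠿⠿⠿
⠀⠀⠴⠒⠂⠂⠒⠿⠿
⠀⠀⠀⠀⠀⠀⠀⠿⠿
⠿⠿⠿⠿⠿⠿⠿⠿⠿

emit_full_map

⠴⣿⠒⠒⣿⠿
⠂⠂⠿⠂⠒⠒
⠒⠒⣿⠒⠒⠒
⠿⣿⠒⠴⠿⠒
⣿⣿⣿⠒⠂⠿
⣿⣿⠒⣾⠒⣿
⠴⠒⠴⣿⠒⠿
⠀⠴⠒⠂⠂⠒

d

⠂⠂⠿⠂⠒⠒⠿⠿⠿
⠒⠒⣿⠒⠒⠒⠿⠿⠿
⠿⣿⠒⠴⠿⠒⠿⠿⠿
⣿⣿⣿⠒⠂⠿⠿⠿⠿
⣿⣿⠒⠒⣾⣿⠿⠿⠿
⠴⠒⠴⣿⠒⠿⠿⠿⠿
⠀⠴⠒⠂⠂⠒⠿⠿⠿
⠀⠀⠀⠀⠀⠀⠿⠿⠿
⠿⠿⠿⠿⠿⠿⠿⠿⠿

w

⠴⣿⠒⠒⣿⠿⠿⠿⠿
⠂⠂⠿⠂⠒⠒⠿⠿⠿
⠒⠒⣿⠒⠒⠒⠿⠿⠿
⠿⣿⠒⠴⠿⠒⠿⠿⠿
⣿⣿⣿⠒⣾⠿⠿⠿⠿
⣿⣿⠒⠒⠒⣿⠿⠿⠿
⠴⠒⠴⣿⠒⠿⠿⠿⠿
⠀⠴⠒⠂⠂⠒⠿⠿⠿
⠀⠀⠀⠀⠀⠀⠿⠿⠿

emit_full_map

⠴⣿⠒⠒⣿⠿
⠂⠂⠿⠂⠒⠒
⠒⠒⣿⠒⠒⠒
⠿⣿⠒⠴⠿⠒
⣿⣿⣿⠒⣾⠿
⣿⣿⠒⠒⠒⣿
⠴⠒⠴⣿⠒⠿
⠀⠴⠒⠂⠂⠒


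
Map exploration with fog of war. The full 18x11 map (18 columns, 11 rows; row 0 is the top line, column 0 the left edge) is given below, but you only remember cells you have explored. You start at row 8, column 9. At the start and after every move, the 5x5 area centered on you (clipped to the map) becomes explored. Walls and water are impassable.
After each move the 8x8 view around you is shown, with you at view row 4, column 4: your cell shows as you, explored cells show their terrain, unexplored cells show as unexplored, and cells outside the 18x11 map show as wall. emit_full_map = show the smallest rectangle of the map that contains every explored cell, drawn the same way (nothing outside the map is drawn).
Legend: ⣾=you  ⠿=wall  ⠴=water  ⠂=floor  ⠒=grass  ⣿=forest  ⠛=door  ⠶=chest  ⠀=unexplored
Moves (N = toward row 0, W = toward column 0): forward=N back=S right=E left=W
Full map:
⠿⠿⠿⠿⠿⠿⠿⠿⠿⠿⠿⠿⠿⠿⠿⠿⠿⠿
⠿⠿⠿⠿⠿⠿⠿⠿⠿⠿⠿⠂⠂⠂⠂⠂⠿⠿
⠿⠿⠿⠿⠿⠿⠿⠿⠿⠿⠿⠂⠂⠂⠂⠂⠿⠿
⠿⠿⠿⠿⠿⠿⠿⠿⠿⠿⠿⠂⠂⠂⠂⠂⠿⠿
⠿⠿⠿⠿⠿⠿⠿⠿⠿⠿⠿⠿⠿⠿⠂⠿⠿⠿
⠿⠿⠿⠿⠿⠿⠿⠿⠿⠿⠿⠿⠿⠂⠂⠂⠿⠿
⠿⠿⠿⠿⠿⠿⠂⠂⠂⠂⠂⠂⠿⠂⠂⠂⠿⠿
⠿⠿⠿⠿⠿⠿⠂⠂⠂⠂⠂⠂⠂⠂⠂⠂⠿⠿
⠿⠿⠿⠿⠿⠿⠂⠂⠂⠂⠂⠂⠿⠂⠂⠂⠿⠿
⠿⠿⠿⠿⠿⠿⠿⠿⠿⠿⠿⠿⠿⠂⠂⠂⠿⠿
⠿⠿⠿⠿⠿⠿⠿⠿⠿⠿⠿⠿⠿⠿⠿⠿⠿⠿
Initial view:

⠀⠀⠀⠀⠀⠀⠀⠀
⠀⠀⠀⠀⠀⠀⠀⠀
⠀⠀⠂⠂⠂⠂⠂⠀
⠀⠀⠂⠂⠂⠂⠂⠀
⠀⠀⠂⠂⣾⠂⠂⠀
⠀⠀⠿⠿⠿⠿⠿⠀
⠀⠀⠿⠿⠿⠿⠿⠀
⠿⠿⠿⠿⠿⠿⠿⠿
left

⠀⠀⠀⠀⠀⠀⠀⠀
⠀⠀⠀⠀⠀⠀⠀⠀
⠀⠀⠂⠂⠂⠂⠂⠂
⠀⠀⠂⠂⠂⠂⠂⠂
⠀⠀⠂⠂⣾⠂⠂⠂
⠀⠀⠿⠿⠿⠿⠿⠿
⠀⠀⠿⠿⠿⠿⠿⠿
⠿⠿⠿⠿⠿⠿⠿⠿

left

⠀⠀⠀⠀⠀⠀⠀⠀
⠀⠀⠀⠀⠀⠀⠀⠀
⠀⠀⠿⠂⠂⠂⠂⠂
⠀⠀⠿⠂⠂⠂⠂⠂
⠀⠀⠿⠂⣾⠂⠂⠂
⠀⠀⠿⠿⠿⠿⠿⠿
⠀⠀⠿⠿⠿⠿⠿⠿
⠿⠿⠿⠿⠿⠿⠿⠿

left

⠀⠀⠀⠀⠀⠀⠀⠀
⠀⠀⠀⠀⠀⠀⠀⠀
⠀⠀⠿⠿⠂⠂⠂⠂
⠀⠀⠿⠿⠂⠂⠂⠂
⠀⠀⠿⠿⣾⠂⠂⠂
⠀⠀⠿⠿⠿⠿⠿⠿
⠀⠀⠿⠿⠿⠿⠿⠿
⠿⠿⠿⠿⠿⠿⠿⠿

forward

⠀⠀⠀⠀⠀⠀⠀⠀
⠀⠀⠀⠀⠀⠀⠀⠀
⠀⠀⠿⠿⠿⠿⠿⠀
⠀⠀⠿⠿⠂⠂⠂⠂
⠀⠀⠿⠿⣾⠂⠂⠂
⠀⠀⠿⠿⠂⠂⠂⠂
⠀⠀⠿⠿⠿⠿⠿⠿
⠀⠀⠿⠿⠿⠿⠿⠿

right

⠀⠀⠀⠀⠀⠀⠀⠀
⠀⠀⠀⠀⠀⠀⠀⠀
⠀⠿⠿⠿⠿⠿⠿⠀
⠀⠿⠿⠂⠂⠂⠂⠂
⠀⠿⠿⠂⣾⠂⠂⠂
⠀⠿⠿⠂⠂⠂⠂⠂
⠀⠿⠿⠿⠿⠿⠿⠿
⠀⠿⠿⠿⠿⠿⠿⠿

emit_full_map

⠿⠿⠿⠿⠿⠿⠀⠀
⠿⠿⠂⠂⠂⠂⠂⠂
⠿⠿⠂⣾⠂⠂⠂⠂
⠿⠿⠂⠂⠂⠂⠂⠂
⠿⠿⠿⠿⠿⠿⠿⠿
⠿⠿⠿⠿⠿⠿⠿⠿

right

⠀⠀⠀⠀⠀⠀⠀⠀
⠀⠀⠀⠀⠀⠀⠀⠀
⠿⠿⠿⠿⠿⠿⠿⠀
⠿⠿⠂⠂⠂⠂⠂⠂
⠿⠿⠂⠂⣾⠂⠂⠂
⠿⠿⠂⠂⠂⠂⠂⠂
⠿⠿⠿⠿⠿⠿⠿⠿
⠿⠿⠿⠿⠿⠿⠿⠿

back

⠀⠀⠀⠀⠀⠀⠀⠀
⠿⠿⠿⠿⠿⠿⠿⠀
⠿⠿⠂⠂⠂⠂⠂⠂
⠿⠿⠂⠂⠂⠂⠂⠂
⠿⠿⠂⠂⣾⠂⠂⠂
⠿⠿⠿⠿⠿⠿⠿⠿
⠿⠿⠿⠿⠿⠿⠿⠿
⠿⠿⠿⠿⠿⠿⠿⠿

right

⠀⠀⠀⠀⠀⠀⠀⠀
⠿⠿⠿⠿⠿⠿⠀⠀
⠿⠂⠂⠂⠂⠂⠂⠀
⠿⠂⠂⠂⠂⠂⠂⠀
⠿⠂⠂⠂⣾⠂⠂⠀
⠿⠿⠿⠿⠿⠿⠿⠀
⠿⠿⠿⠿⠿⠿⠿⠀
⠿⠿⠿⠿⠿⠿⠿⠿

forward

⠀⠀⠀⠀⠀⠀⠀⠀
⠀⠀⠀⠀⠀⠀⠀⠀
⠿⠿⠿⠿⠿⠿⠿⠀
⠿⠂⠂⠂⠂⠂⠂⠀
⠿⠂⠂⠂⣾⠂⠂⠀
⠿⠂⠂⠂⠂⠂⠂⠀
⠿⠿⠿⠿⠿⠿⠿⠀
⠿⠿⠿⠿⠿⠿⠿⠀

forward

⠀⠀⠀⠀⠀⠀⠀⠀
⠀⠀⠀⠀⠀⠀⠀⠀
⠀⠀⠿⠿⠿⠿⠿⠀
⠿⠿⠿⠿⠿⠿⠿⠀
⠿⠂⠂⠂⣾⠂⠂⠀
⠿⠂⠂⠂⠂⠂⠂⠀
⠿⠂⠂⠂⠂⠂⠂⠀
⠿⠿⠿⠿⠿⠿⠿⠀

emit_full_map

⠀⠀⠀⠿⠿⠿⠿⠿
⠿⠿⠿⠿⠿⠿⠿⠿
⠿⠿⠂⠂⠂⣾⠂⠂
⠿⠿⠂⠂⠂⠂⠂⠂
⠿⠿⠂⠂⠂⠂⠂⠂
⠿⠿⠿⠿⠿⠿⠿⠿
⠿⠿⠿⠿⠿⠿⠿⠿

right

⠀⠀⠀⠀⠀⠀⠀⠀
⠀⠀⠀⠀⠀⠀⠀⠀
⠀⠿⠿⠿⠿⠿⠿⠀
⠿⠿⠿⠿⠿⠿⠿⠀
⠂⠂⠂⠂⣾⠂⠿⠀
⠂⠂⠂⠂⠂⠂⠂⠀
⠂⠂⠂⠂⠂⠂⠿⠀
⠿⠿⠿⠿⠿⠿⠀⠀

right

⠀⠀⠀⠀⠀⠀⠀⠀
⠀⠀⠀⠀⠀⠀⠀⠀
⠿⠿⠿⠿⠿⠿⠿⠀
⠿⠿⠿⠿⠿⠿⠂⠀
⠂⠂⠂⠂⣾⠿⠂⠀
⠂⠂⠂⠂⠂⠂⠂⠀
⠂⠂⠂⠂⠂⠿⠂⠀
⠿⠿⠿⠿⠿⠀⠀⠀

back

⠀⠀⠀⠀⠀⠀⠀⠀
⠿⠿⠿⠿⠿⠿⠿⠀
⠿⠿⠿⠿⠿⠿⠂⠀
⠂⠂⠂⠂⠂⠿⠂⠀
⠂⠂⠂⠂⣾⠂⠂⠀
⠂⠂⠂⠂⠂⠿⠂⠀
⠿⠿⠿⠿⠿⠿⠂⠀
⠿⠿⠿⠿⠿⠀⠀⠀

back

⠿⠿⠿⠿⠿⠿⠿⠀
⠿⠿⠿⠿⠿⠿⠂⠀
⠂⠂⠂⠂⠂⠿⠂⠀
⠂⠂⠂⠂⠂⠂⠂⠀
⠂⠂⠂⠂⣾⠿⠂⠀
⠿⠿⠿⠿⠿⠿⠂⠀
⠿⠿⠿⠿⠿⠿⠿⠀
⠿⠿⠿⠿⠿⠿⠿⠿

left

⠀⠿⠿⠿⠿⠿⠿⠿
⠿⠿⠿⠿⠿⠿⠿⠂
⠂⠂⠂⠂⠂⠂⠿⠂
⠂⠂⠂⠂⠂⠂⠂⠂
⠂⠂⠂⠂⣾⠂⠿⠂
⠿⠿⠿⠿⠿⠿⠿⠂
⠿⠿⠿⠿⠿⠿⠿⠿
⠿⠿⠿⠿⠿⠿⠿⠿

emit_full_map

⠀⠀⠀⠿⠿⠿⠿⠿⠿⠿
⠿⠿⠿⠿⠿⠿⠿⠿⠿⠂
⠿⠿⠂⠂⠂⠂⠂⠂⠿⠂
⠿⠿⠂⠂⠂⠂⠂⠂⠂⠂
⠿⠿⠂⠂⠂⠂⣾⠂⠿⠂
⠿⠿⠿⠿⠿⠿⠿⠿⠿⠂
⠿⠿⠿⠿⠿⠿⠿⠿⠿⠿


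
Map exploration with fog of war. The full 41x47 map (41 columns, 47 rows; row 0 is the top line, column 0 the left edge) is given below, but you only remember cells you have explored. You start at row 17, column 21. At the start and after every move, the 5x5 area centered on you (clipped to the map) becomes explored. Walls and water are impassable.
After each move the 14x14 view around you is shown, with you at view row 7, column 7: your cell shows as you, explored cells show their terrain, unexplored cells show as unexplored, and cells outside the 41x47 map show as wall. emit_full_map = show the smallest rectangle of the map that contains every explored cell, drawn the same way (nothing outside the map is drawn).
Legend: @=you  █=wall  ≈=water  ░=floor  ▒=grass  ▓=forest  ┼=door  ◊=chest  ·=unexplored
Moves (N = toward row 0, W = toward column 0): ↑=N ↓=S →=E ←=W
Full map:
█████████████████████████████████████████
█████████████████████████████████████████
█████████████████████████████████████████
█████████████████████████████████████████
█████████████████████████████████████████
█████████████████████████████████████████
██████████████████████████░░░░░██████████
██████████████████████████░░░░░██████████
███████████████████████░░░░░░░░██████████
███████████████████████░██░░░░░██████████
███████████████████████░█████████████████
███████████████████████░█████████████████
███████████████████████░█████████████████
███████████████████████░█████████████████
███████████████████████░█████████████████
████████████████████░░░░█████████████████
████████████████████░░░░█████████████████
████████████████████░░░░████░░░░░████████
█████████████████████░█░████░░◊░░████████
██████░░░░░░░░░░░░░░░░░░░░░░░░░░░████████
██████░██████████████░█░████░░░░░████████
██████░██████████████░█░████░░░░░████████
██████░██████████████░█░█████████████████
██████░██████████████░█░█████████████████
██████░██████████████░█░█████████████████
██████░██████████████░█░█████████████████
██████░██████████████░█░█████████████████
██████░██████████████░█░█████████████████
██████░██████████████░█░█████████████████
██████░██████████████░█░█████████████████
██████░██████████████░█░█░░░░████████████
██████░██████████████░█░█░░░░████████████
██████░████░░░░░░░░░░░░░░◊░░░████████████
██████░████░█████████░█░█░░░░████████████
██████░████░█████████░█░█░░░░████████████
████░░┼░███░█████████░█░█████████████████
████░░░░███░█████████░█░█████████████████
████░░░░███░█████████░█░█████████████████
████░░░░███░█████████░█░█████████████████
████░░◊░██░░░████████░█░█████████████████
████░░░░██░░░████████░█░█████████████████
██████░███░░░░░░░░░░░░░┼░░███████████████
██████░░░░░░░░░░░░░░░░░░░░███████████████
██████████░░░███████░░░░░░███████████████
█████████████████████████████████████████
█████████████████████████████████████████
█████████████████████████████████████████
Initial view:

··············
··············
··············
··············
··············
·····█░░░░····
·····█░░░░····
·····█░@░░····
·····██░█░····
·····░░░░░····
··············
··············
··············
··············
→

··············
··············
··············
··············
··············
····█░░░░█····
····█░░░░█····
····█░░@░█····
····██░█░█····
····░░░░░░····
··············
··············
··············
··············

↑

··············
··············
··············
··············
··············
·····███░█····
····█░░░░█····
····█░░@░█····
····█░░░░█····
····██░█░█····
····░░░░░░····
··············
··············
··············

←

··············
··············
··············
··············
··············
·····████░█···
·····█░░░░█···
·····█░@░░█···
·····█░░░░█···
·····██░█░█···
·····░░░░░░···
··············
··············
··············

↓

··············
··············
··············
··············
·····████░█···
·····█░░░░█···
·····█░░░░█···
·····█░@░░█···
·····██░█░█···
·····░░░░░░···
··············
··············
··············
··············

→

··············
··············
··············
··············
····████░█····
····█░░░░█····
····█░░░░█····
····█░░@░█····
····██░█░█····
····░░░░░░····
··············
··············
··············
··············

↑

··············
··············
··············
··············
··············
····████░█····
····█░░░░█····
····█░░@░█····
····█░░░░█····
····██░█░█····
····░░░░░░····
··············
··············
··············

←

··············
··············
··············
··············
··············
·····████░█···
·····█░░░░█···
·····█░@░░█···
·····█░░░░█···
·····██░█░█···
·····░░░░░░···
··············
··············
··············

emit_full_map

████░█
█░░░░█
█░@░░█
█░░░░█
██░█░█
░░░░░░

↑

··············
··············
··············
··············
··············
·····████░····
·····████░█···
·····█░@░░█···
·····█░░░░█···
·····█░░░░█···
·····██░█░█···
·····░░░░░░···
··············
··············

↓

··············
··············
··············
··············
·····████░····
·····████░█···
·····█░░░░█···
·····█░@░░█···
·····█░░░░█···
·····██░█░█···
·····░░░░░░···
··············
··············
··············

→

··············
··············
··············
··············
····████░·····
····████░█····
····█░░░░█····
····█░░@░█····
····█░░░░█····
····██░█░█····
····░░░░░░····
··············
··············
··············

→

··············
··············
··············
··············
···████░······
···████░██····
···█░░░░██····
···█░░░@██····
···█░░░░██····
···██░█░██····
···░░░░░░·····
··············
··············
··············

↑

··············
··············
··············
··············
··············
···████░██····
···████░██····
···█░░░@██····
···█░░░░██····
···█░░░░██····
···██░█░██····
···░░░░░░·····
··············
··············

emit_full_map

████░██
████░██
█░░░@██
█░░░░██
█░░░░██
██░█░██
░░░░░░·

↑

··············
··············
··············
··············
··············
·····██░██····
···████░██····
···████@██····
···█░░░░██····
···█░░░░██····
···█░░░░██····
···██░█░██····
···░░░░░░·····
··············

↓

··············
··············
··············
··············
·····██░██····
···████░██····
···████░██····
···█░░░@██····
···█░░░░██····
···█░░░░██····
···██░█░██····
···░░░░░░·····
··············
··············

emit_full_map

··██░██
████░██
████░██
█░░░@██
█░░░░██
█░░░░██
██░█░██
░░░░░░·
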